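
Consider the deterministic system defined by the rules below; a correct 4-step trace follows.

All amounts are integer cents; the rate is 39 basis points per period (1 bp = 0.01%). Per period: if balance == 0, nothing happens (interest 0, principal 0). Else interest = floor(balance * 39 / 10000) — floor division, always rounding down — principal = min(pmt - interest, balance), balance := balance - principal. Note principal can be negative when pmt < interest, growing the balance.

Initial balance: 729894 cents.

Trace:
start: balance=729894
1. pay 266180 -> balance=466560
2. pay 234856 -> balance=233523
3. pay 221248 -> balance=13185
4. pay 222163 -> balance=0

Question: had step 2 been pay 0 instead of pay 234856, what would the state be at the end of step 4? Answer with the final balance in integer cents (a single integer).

27764

(re-executing from step 2 with the substitution; state before step 2: balance=466560)
2. pay 0 -> balance=468379
3. pay 221248 -> balance=248957
4. pay 222163 -> balance=27764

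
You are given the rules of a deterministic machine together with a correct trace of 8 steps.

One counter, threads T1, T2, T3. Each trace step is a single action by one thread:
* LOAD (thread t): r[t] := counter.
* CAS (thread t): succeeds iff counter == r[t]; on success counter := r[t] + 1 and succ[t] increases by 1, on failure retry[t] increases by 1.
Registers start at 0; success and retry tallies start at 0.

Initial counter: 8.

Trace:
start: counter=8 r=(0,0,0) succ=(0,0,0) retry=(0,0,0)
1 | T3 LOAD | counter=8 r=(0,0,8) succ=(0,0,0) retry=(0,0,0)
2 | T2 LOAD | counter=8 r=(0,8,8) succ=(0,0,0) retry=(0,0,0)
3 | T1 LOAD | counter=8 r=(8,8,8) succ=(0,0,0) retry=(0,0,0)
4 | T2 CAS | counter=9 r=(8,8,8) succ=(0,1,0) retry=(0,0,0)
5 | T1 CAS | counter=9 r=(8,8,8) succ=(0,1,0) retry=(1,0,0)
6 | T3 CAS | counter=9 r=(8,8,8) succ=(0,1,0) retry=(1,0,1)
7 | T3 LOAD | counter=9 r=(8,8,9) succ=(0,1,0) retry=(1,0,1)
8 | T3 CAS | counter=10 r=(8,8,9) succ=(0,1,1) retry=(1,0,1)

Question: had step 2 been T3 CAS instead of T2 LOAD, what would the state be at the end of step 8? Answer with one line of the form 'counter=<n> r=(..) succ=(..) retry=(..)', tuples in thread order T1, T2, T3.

counter=11 r=(9,0,10) succ=(1,0,2) retry=(0,1,1)

(re-executing from step 2 with the substitution; state before step 2: counter=8 r=(0,0,8) succ=(0,0,0) retry=(0,0,0))
2 | T3 CAS | counter=9 r=(0,0,8) succ=(0,0,1) retry=(0,0,0)
3 | T1 LOAD | counter=9 r=(9,0,8) succ=(0,0,1) retry=(0,0,0)
4 | T2 CAS | counter=9 r=(9,0,8) succ=(0,0,1) retry=(0,1,0)
5 | T1 CAS | counter=10 r=(9,0,8) succ=(1,0,1) retry=(0,1,0)
6 | T3 CAS | counter=10 r=(9,0,8) succ=(1,0,1) retry=(0,1,1)
7 | T3 LOAD | counter=10 r=(9,0,10) succ=(1,0,1) retry=(0,1,1)
8 | T3 CAS | counter=11 r=(9,0,10) succ=(1,0,2) retry=(0,1,1)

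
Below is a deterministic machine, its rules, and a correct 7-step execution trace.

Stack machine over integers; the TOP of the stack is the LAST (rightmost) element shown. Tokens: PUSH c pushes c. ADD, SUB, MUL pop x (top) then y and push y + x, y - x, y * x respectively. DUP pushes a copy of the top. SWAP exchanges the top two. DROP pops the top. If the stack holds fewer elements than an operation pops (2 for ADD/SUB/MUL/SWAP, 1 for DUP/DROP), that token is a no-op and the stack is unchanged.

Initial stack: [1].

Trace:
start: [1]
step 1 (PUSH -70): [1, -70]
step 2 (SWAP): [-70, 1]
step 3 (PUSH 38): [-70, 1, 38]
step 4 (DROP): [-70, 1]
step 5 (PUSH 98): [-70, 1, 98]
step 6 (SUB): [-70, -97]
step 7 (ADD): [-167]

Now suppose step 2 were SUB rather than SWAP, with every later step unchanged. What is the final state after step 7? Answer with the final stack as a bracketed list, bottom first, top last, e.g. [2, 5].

(re-executing from step 2 with the substitution; state before step 2: [1, -70])
step 2 (SUB): [71]
step 3 (PUSH 38): [71, 38]
step 4 (DROP): [71]
step 5 (PUSH 98): [71, 98]
step 6 (SUB): [-27]
step 7 (ADD): [-27]

[-27]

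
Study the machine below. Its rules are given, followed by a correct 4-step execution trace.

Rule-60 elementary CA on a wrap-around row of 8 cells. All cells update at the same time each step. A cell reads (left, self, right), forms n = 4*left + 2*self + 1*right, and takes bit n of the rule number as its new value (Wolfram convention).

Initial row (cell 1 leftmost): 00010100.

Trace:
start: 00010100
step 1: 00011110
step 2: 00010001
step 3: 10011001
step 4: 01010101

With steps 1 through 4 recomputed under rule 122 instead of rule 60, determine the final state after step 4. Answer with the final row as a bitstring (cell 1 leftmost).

01010101

(re-executing steps 1..4 under rule 122; state before step 1: 00010100)
step 1: 00101010
step 2: 01010101
step 3: 10101010
step 4: 01010101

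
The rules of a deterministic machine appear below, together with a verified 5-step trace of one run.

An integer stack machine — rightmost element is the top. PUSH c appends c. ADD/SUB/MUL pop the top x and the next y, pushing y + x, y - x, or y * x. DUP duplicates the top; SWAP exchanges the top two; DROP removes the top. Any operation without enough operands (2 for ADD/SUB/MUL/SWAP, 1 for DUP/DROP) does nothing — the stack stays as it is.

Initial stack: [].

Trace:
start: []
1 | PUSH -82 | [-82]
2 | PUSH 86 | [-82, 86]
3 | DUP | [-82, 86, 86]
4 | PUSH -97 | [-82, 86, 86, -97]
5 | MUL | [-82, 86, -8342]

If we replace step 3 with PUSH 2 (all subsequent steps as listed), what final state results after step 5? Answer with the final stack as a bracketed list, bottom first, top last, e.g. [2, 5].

[-82, 86, -194]

(re-executing from step 3 with the substitution; state before step 3: [-82, 86])
3 | PUSH 2 | [-82, 86, 2]
4 | PUSH -97 | [-82, 86, 2, -97]
5 | MUL | [-82, 86, -194]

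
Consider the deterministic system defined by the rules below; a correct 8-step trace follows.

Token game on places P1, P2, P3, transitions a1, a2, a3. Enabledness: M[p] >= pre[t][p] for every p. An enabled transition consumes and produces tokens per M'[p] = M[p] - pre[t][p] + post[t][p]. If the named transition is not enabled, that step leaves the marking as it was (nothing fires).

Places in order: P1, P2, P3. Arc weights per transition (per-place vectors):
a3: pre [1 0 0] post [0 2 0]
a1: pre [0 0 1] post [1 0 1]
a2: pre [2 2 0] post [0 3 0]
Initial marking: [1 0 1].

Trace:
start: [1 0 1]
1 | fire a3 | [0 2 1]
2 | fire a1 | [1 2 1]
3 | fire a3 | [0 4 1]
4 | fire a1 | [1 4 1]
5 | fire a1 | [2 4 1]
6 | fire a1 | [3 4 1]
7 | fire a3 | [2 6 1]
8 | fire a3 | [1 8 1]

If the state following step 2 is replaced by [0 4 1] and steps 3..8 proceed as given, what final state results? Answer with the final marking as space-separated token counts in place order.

1 8 1

state after step 2 := [0 4 1]
3 | fire a3 | [0 4 1]
4 | fire a1 | [1 4 1]
5 | fire a1 | [2 4 1]
6 | fire a1 | [3 4 1]
7 | fire a3 | [2 6 1]
8 | fire a3 | [1 8 1]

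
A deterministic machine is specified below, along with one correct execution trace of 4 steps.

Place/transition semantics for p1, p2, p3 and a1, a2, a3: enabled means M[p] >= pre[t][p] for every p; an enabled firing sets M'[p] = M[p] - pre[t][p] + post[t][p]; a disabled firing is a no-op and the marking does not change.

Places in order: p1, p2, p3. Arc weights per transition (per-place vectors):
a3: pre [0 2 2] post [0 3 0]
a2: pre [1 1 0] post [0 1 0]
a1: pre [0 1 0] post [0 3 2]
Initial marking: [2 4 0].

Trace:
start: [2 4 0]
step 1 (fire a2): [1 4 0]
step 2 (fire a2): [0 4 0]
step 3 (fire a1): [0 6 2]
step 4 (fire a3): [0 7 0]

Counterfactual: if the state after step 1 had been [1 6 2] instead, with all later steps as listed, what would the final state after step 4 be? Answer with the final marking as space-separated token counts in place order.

0 9 2

state after step 1 := [1 6 2]
step 2 (fire a2): [0 6 2]
step 3 (fire a1): [0 8 4]
step 4 (fire a3): [0 9 2]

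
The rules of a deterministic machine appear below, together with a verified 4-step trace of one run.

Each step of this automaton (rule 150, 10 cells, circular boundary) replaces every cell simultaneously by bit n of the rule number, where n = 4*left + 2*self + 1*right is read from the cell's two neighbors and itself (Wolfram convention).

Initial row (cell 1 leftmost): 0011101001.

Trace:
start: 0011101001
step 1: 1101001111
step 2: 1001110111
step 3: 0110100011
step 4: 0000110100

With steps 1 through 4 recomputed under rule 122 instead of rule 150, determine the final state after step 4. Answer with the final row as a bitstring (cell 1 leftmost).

(re-executing steps 1..4 under rule 122; state before step 1: 0011101001)
step 1: 1110110110
step 2: 1011111111
step 3: 1110000000
step 4: 1011000001

1011000001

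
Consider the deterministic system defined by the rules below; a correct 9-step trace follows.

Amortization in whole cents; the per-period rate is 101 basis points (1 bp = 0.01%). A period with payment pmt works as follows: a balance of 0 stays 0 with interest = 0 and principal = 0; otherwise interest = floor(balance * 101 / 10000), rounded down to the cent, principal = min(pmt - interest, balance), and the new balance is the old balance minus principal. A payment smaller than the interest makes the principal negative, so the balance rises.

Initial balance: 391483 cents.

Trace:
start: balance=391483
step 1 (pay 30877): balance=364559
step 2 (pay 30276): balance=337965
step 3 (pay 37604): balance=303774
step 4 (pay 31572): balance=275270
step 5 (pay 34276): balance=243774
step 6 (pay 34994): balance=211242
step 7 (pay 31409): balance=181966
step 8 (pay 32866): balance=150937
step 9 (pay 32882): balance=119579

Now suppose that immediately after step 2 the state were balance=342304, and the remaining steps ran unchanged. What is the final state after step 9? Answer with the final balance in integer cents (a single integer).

state after step 2 := balance=342304
step 3 (pay 37604): balance=308157
step 4 (pay 31572): balance=279697
step 5 (pay 34276): balance=248245
step 6 (pay 34994): balance=215758
step 7 (pay 31409): balance=186528
step 8 (pay 32866): balance=155545
step 9 (pay 32882): balance=124234

124234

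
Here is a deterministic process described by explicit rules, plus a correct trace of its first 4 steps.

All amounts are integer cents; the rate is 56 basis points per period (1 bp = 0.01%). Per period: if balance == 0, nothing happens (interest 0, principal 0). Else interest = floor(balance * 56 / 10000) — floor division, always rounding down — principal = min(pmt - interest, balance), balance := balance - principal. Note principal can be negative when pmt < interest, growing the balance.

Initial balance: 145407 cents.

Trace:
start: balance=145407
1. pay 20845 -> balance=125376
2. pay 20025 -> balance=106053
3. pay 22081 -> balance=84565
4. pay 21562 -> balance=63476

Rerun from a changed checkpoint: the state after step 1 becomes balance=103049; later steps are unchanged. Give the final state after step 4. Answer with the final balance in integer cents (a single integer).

state after step 1 := balance=103049
2. pay 20025 -> balance=83601
3. pay 22081 -> balance=61988
4. pay 21562 -> balance=40773

40773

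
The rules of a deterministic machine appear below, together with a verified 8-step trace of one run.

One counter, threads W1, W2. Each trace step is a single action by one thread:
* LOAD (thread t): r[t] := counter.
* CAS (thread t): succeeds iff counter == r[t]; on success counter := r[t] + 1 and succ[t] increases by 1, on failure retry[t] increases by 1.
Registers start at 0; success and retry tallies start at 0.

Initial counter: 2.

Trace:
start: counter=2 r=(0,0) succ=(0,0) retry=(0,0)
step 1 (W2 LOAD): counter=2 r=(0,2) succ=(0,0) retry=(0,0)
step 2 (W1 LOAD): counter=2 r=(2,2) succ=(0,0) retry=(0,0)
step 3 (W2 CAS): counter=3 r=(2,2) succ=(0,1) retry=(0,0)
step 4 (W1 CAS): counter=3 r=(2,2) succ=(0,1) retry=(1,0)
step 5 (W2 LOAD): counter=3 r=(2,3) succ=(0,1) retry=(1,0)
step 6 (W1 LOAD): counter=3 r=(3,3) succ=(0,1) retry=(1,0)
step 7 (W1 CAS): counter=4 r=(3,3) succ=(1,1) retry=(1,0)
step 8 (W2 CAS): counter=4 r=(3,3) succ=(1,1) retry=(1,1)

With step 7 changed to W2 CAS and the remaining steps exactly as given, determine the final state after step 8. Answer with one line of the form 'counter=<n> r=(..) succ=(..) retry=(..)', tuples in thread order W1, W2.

(re-executing from step 7 with the substitution; state before step 7: counter=3 r=(3,3) succ=(0,1) retry=(1,0))
step 7 (W2 CAS): counter=4 r=(3,3) succ=(0,2) retry=(1,0)
step 8 (W2 CAS): counter=4 r=(3,3) succ=(0,2) retry=(1,1)

counter=4 r=(3,3) succ=(0,2) retry=(1,1)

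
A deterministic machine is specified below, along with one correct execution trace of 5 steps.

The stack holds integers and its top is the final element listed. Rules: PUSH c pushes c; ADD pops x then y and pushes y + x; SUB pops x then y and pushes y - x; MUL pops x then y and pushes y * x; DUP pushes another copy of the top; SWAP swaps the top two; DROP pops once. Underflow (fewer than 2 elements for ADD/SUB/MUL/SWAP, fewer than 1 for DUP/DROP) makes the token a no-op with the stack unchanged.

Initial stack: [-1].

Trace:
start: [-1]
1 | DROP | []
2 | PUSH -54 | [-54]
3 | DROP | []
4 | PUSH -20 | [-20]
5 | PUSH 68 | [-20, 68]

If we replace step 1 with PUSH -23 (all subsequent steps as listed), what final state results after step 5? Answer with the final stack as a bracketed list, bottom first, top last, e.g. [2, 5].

[-1, -23, -20, 68]

(re-executing from step 1 with the substitution; state before step 1: [-1])
1 | PUSH -23 | [-1, -23]
2 | PUSH -54 | [-1, -23, -54]
3 | DROP | [-1, -23]
4 | PUSH -20 | [-1, -23, -20]
5 | PUSH 68 | [-1, -23, -20, 68]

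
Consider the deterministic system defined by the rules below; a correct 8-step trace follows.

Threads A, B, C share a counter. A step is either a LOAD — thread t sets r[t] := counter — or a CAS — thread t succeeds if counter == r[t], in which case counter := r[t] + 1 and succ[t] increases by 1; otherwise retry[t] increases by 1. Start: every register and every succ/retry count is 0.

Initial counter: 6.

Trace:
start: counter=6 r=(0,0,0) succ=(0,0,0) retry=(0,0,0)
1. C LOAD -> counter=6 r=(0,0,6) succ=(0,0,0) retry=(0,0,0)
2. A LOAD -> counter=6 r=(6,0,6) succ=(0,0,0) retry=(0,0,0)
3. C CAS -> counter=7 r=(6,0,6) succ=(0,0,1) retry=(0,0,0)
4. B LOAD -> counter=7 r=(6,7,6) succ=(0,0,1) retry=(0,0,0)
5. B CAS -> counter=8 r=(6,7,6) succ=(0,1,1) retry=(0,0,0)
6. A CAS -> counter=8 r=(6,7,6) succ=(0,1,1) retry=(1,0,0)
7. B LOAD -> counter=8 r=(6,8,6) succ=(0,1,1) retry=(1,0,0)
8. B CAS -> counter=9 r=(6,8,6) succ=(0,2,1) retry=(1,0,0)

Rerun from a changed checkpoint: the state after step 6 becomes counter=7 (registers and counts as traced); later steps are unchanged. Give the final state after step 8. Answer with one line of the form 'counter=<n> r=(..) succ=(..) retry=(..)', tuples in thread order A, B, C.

counter=8 r=(6,7,6) succ=(0,2,1) retry=(1,0,0)

state after step 6 := counter=7 r=(6,7,6) succ=(0,1,1) retry=(1,0,0)
7. B LOAD -> counter=7 r=(6,7,6) succ=(0,1,1) retry=(1,0,0)
8. B CAS -> counter=8 r=(6,7,6) succ=(0,2,1) retry=(1,0,0)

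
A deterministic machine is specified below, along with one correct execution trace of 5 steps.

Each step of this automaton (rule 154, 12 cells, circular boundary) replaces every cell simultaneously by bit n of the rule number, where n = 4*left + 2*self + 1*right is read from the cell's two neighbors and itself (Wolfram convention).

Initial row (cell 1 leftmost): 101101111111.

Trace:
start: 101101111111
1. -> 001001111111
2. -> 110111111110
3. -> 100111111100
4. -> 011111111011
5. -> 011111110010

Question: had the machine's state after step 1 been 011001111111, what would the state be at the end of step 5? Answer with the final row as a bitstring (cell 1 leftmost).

011111110110

state after step 1 := 011001111111
2. -> 010111111110
3. -> 100111111101
4. -> 011111111001
5. -> 011111110110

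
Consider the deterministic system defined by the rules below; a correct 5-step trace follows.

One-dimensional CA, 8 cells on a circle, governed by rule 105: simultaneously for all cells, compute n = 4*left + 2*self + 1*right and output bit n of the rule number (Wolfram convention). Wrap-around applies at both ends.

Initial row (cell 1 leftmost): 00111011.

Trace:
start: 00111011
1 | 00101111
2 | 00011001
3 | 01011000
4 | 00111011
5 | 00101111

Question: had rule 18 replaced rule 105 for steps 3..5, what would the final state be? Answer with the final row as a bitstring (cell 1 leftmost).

00100100

(re-executing steps 3..5 under rule 18; state before step 3: 00011001)
3 | 10100110
4 | 00011000
5 | 00100100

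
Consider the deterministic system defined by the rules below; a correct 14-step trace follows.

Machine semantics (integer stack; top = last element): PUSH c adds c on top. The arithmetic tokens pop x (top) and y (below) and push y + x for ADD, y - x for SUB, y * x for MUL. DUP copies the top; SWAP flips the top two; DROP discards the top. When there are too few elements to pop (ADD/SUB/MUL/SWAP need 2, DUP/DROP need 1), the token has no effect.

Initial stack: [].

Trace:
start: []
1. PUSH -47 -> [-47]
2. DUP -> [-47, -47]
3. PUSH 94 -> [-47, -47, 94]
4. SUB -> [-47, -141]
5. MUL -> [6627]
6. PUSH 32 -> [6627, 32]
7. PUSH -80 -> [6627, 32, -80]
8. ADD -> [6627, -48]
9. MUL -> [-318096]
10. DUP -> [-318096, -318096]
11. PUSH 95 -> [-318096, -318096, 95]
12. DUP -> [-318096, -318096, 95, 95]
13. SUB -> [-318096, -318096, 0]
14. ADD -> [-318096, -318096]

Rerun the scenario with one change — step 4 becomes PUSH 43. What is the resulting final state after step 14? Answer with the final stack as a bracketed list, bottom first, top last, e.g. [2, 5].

[-47, -47, -194016, -194016]

(re-executing from step 4 with the substitution; state before step 4: [-47, -47, 94])
4. PUSH 43 -> [-47, -47, 94, 43]
5. MUL -> [-47, -47, 4042]
6. PUSH 32 -> [-47, -47, 4042, 32]
7. PUSH -80 -> [-47, -47, 4042, 32, -80]
8. ADD -> [-47, -47, 4042, -48]
9. MUL -> [-47, -47, -194016]
10. DUP -> [-47, -47, -194016, -194016]
11. PUSH 95 -> [-47, -47, -194016, -194016, 95]
12. DUP -> [-47, -47, -194016, -194016, 95, 95]
13. SUB -> [-47, -47, -194016, -194016, 0]
14. ADD -> [-47, -47, -194016, -194016]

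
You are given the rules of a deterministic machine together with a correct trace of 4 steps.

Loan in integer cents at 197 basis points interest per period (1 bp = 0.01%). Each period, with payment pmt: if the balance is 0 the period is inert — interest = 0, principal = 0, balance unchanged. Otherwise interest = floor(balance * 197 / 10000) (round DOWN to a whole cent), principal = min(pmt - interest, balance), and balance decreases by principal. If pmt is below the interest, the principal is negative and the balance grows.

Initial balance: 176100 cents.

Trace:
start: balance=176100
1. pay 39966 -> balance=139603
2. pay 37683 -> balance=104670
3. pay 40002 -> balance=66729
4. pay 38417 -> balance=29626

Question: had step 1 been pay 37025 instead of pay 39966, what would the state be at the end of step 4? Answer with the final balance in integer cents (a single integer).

32745

(re-executing from step 1 with the substitution; state before step 1: balance=176100)
1. pay 37025 -> balance=142544
2. pay 37683 -> balance=107669
3. pay 40002 -> balance=69788
4. pay 38417 -> balance=32745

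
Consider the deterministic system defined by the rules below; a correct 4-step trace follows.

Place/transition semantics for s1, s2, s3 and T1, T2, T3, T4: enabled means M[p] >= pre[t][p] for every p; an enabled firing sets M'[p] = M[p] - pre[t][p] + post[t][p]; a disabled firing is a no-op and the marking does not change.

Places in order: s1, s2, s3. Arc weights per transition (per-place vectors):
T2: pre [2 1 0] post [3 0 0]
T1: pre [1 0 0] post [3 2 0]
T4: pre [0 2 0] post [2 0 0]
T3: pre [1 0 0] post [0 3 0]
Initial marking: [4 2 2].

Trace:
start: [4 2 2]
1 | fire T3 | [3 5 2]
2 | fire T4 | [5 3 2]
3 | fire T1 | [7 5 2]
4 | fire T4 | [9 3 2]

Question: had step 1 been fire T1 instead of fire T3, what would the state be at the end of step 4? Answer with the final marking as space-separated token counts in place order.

12 2 2

(re-executing from step 1 with the substitution; state before step 1: [4 2 2])
1 | fire T1 | [6 4 2]
2 | fire T4 | [8 2 2]
3 | fire T1 | [10 4 2]
4 | fire T4 | [12 2 2]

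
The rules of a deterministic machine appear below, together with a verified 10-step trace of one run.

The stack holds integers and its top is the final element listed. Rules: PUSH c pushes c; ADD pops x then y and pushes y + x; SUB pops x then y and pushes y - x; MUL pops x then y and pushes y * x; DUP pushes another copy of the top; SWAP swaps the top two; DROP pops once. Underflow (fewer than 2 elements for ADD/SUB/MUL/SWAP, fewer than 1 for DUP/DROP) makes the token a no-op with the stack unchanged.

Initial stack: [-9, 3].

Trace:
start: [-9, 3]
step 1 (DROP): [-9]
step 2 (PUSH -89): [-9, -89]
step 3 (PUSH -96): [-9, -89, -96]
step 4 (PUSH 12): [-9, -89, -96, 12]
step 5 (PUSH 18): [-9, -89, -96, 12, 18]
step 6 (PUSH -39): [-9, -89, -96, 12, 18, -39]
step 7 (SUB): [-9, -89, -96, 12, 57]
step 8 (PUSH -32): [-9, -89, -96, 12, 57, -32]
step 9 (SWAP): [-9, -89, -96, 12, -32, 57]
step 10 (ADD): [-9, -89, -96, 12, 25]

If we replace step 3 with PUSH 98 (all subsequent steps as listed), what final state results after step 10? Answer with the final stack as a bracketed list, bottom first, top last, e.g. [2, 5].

(re-executing from step 3 with the substitution; state before step 3: [-9, -89])
step 3 (PUSH 98): [-9, -89, 98]
step 4 (PUSH 12): [-9, -89, 98, 12]
step 5 (PUSH 18): [-9, -89, 98, 12, 18]
step 6 (PUSH -39): [-9, -89, 98, 12, 18, -39]
step 7 (SUB): [-9, -89, 98, 12, 57]
step 8 (PUSH -32): [-9, -89, 98, 12, 57, -32]
step 9 (SWAP): [-9, -89, 98, 12, -32, 57]
step 10 (ADD): [-9, -89, 98, 12, 25]

[-9, -89, 98, 12, 25]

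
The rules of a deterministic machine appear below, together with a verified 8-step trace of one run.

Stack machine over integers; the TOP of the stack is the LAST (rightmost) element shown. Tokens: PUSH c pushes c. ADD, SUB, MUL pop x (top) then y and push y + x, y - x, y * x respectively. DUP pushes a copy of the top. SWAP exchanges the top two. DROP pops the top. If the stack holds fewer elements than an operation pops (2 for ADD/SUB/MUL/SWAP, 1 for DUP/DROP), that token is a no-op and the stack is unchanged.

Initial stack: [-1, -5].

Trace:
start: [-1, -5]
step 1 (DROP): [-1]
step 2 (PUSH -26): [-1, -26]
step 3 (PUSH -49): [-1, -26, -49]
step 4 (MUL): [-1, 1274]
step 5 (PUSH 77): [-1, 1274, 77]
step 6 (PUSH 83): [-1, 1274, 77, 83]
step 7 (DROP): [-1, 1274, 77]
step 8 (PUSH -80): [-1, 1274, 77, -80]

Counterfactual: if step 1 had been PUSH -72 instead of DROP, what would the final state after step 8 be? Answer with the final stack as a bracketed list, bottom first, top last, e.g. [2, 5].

(re-executing from step 1 with the substitution; state before step 1: [-1, -5])
step 1 (PUSH -72): [-1, -5, -72]
step 2 (PUSH -26): [-1, -5, -72, -26]
step 3 (PUSH -49): [-1, -5, -72, -26, -49]
step 4 (MUL): [-1, -5, -72, 1274]
step 5 (PUSH 77): [-1, -5, -72, 1274, 77]
step 6 (PUSH 83): [-1, -5, -72, 1274, 77, 83]
step 7 (DROP): [-1, -5, -72, 1274, 77]
step 8 (PUSH -80): [-1, -5, -72, 1274, 77, -80]

[-1, -5, -72, 1274, 77, -80]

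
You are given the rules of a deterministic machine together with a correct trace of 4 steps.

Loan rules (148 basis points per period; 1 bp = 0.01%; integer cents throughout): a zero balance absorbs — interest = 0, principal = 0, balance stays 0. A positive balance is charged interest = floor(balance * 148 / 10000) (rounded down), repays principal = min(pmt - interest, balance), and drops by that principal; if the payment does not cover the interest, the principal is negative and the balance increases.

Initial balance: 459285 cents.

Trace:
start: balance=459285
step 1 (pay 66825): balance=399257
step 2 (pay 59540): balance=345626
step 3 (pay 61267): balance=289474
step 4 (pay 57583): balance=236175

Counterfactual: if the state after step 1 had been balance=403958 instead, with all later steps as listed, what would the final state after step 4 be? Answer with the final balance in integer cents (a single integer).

state after step 1 := balance=403958
step 2 (pay 59540): balance=350396
step 3 (pay 61267): balance=294314
step 4 (pay 57583): balance=241086

241086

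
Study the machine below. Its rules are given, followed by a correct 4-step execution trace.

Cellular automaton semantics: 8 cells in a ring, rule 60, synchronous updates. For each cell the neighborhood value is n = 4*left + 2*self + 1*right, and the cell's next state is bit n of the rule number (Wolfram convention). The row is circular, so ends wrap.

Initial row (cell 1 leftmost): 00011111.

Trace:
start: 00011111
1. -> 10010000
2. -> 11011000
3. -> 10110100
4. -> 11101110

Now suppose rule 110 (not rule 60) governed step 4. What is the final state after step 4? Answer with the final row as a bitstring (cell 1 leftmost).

(re-executing step 4 under rule 110; state before step 4: 10110100)
4. -> 11111101

11111101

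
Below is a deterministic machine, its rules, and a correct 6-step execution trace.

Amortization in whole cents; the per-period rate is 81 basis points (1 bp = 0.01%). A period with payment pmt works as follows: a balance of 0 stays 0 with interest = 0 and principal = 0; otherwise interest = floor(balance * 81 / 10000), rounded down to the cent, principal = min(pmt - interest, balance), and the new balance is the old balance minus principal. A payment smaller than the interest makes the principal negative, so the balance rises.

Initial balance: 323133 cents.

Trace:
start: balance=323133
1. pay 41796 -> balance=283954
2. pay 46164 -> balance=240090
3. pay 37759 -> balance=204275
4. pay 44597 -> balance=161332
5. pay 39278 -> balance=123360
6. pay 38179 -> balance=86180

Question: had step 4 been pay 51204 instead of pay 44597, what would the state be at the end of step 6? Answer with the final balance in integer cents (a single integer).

79466

(re-executing from step 4 with the substitution; state before step 4: balance=204275)
4. pay 51204 -> balance=154725
5. pay 39278 -> balance=116700
6. pay 38179 -> balance=79466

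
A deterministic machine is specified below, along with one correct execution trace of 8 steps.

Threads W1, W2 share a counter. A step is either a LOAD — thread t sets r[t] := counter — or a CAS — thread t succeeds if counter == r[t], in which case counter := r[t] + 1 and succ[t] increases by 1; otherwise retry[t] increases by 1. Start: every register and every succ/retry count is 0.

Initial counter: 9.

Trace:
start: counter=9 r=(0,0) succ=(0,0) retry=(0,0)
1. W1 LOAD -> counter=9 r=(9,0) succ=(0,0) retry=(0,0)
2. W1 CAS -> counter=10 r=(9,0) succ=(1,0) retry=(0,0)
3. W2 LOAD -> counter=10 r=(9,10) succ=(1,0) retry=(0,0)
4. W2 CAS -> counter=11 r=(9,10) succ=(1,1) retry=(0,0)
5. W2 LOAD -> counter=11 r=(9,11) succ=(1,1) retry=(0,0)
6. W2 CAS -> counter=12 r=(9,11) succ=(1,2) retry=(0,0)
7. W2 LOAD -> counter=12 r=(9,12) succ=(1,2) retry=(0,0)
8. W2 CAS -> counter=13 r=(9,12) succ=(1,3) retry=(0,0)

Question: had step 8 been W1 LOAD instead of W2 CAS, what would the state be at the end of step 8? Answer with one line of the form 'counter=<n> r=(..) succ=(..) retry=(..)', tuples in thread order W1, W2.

counter=12 r=(12,12) succ=(1,2) retry=(0,0)

(re-executing from step 8 with the substitution; state before step 8: counter=12 r=(9,12) succ=(1,2) retry=(0,0))
8. W1 LOAD -> counter=12 r=(12,12) succ=(1,2) retry=(0,0)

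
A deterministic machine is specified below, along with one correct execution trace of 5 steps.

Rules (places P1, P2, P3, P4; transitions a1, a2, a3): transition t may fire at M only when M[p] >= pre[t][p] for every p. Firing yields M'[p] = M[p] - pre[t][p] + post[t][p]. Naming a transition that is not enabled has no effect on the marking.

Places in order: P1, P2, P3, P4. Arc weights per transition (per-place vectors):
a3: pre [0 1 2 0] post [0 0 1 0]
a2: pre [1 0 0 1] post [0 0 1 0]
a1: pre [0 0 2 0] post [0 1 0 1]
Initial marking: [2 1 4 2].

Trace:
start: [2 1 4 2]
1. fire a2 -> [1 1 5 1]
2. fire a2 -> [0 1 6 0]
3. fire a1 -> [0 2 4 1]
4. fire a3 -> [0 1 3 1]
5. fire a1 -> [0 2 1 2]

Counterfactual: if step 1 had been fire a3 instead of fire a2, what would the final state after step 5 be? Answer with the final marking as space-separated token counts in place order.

(re-executing from step 1 with the substitution; state before step 1: [2 1 4 2])
1. fire a3 -> [2 0 3 2]
2. fire a2 -> [1 0 4 1]
3. fire a1 -> [1 1 2 2]
4. fire a3 -> [1 0 1 2]
5. fire a1 -> [1 0 1 2]

1 0 1 2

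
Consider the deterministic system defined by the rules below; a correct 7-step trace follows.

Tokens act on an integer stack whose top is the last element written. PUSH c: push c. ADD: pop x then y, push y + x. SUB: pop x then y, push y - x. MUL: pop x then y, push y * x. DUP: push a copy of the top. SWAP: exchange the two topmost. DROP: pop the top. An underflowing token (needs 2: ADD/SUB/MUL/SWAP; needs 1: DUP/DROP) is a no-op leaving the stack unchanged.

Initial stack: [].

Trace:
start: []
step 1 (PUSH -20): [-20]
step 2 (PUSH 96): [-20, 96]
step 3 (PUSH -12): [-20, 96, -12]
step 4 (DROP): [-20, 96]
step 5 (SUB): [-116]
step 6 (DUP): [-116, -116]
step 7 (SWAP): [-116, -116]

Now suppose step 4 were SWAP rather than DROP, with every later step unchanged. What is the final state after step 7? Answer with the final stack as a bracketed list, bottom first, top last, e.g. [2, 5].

(re-executing from step 4 with the substitution; state before step 4: [-20, 96, -12])
step 4 (SWAP): [-20, -12, 96]
step 5 (SUB): [-20, -108]
step 6 (DUP): [-20, -108, -108]
step 7 (SWAP): [-20, -108, -108]

[-20, -108, -108]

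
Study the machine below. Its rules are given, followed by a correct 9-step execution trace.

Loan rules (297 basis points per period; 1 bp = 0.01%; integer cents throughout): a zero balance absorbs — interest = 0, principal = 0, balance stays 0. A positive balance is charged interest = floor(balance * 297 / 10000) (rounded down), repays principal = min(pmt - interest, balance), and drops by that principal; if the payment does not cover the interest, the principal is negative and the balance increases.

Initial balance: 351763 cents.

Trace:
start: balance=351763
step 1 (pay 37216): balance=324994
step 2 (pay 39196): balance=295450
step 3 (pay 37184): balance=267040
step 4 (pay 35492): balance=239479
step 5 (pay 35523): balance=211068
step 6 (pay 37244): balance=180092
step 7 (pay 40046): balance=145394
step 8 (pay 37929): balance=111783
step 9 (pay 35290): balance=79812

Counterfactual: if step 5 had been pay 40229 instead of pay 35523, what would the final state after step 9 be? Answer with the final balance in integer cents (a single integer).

74521

(re-executing from step 5 with the substitution; state before step 5: balance=239479)
step 5 (pay 40229): balance=206362
step 6 (pay 37244): balance=175246
step 7 (pay 40046): balance=140404
step 8 (pay 37929): balance=106644
step 9 (pay 35290): balance=74521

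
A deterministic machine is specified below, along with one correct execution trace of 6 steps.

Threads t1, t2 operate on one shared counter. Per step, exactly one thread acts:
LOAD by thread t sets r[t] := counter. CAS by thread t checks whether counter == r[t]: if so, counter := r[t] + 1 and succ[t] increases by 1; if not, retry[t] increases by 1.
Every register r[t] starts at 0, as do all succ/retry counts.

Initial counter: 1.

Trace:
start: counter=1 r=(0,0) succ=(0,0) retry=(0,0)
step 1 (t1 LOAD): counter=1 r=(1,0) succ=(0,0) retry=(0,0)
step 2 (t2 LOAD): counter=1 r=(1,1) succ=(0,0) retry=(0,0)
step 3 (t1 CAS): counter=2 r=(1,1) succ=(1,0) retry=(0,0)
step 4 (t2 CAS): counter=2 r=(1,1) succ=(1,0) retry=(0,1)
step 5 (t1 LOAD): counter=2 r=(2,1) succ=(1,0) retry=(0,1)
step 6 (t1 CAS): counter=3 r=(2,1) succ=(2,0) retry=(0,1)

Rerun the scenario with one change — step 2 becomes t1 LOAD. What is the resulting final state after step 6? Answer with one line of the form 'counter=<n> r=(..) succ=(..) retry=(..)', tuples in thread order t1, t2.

counter=3 r=(2,0) succ=(2,0) retry=(0,1)

(re-executing from step 2 with the substitution; state before step 2: counter=1 r=(1,0) succ=(0,0) retry=(0,0))
step 2 (t1 LOAD): counter=1 r=(1,0) succ=(0,0) retry=(0,0)
step 3 (t1 CAS): counter=2 r=(1,0) succ=(1,0) retry=(0,0)
step 4 (t2 CAS): counter=2 r=(1,0) succ=(1,0) retry=(0,1)
step 5 (t1 LOAD): counter=2 r=(2,0) succ=(1,0) retry=(0,1)
step 6 (t1 CAS): counter=3 r=(2,0) succ=(2,0) retry=(0,1)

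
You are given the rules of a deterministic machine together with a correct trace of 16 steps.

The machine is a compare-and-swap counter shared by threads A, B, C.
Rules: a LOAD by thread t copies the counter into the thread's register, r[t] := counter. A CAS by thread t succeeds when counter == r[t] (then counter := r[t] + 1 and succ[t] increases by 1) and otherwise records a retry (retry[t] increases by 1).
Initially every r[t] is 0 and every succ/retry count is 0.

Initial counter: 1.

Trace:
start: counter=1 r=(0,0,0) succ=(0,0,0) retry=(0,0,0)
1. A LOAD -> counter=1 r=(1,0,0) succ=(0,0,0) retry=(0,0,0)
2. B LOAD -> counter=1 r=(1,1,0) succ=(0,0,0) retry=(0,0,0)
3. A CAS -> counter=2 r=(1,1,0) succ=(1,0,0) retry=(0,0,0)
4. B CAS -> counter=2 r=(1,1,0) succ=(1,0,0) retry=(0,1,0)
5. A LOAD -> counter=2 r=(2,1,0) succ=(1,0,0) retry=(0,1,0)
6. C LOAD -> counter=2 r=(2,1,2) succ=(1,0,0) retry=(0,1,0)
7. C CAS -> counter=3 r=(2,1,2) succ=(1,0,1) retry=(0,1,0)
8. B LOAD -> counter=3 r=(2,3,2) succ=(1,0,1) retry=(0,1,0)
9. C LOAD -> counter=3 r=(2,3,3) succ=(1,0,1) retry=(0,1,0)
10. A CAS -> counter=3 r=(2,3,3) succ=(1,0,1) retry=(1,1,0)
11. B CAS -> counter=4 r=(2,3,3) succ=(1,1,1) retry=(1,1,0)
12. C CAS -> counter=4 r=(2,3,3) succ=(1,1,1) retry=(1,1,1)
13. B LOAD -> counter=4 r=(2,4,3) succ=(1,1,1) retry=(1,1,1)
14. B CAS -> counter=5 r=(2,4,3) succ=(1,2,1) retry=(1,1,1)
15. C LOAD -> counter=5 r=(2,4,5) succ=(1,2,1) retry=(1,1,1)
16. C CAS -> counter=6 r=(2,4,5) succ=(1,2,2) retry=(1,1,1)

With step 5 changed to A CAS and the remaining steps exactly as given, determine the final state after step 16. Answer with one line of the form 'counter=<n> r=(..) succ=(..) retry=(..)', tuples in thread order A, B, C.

counter=6 r=(1,4,5) succ=(1,2,2) retry=(2,1,1)

(re-executing from step 5 with the substitution; state before step 5: counter=2 r=(1,1,0) succ=(1,0,0) retry=(0,1,0))
5. A CAS -> counter=2 r=(1,1,0) succ=(1,0,0) retry=(1,1,0)
6. C LOAD -> counter=2 r=(1,1,2) succ=(1,0,0) retry=(1,1,0)
7. C CAS -> counter=3 r=(1,1,2) succ=(1,0,1) retry=(1,1,0)
8. B LOAD -> counter=3 r=(1,3,2) succ=(1,0,1) retry=(1,1,0)
9. C LOAD -> counter=3 r=(1,3,3) succ=(1,0,1) retry=(1,1,0)
10. A CAS -> counter=3 r=(1,3,3) succ=(1,0,1) retry=(2,1,0)
11. B CAS -> counter=4 r=(1,3,3) succ=(1,1,1) retry=(2,1,0)
12. C CAS -> counter=4 r=(1,3,3) succ=(1,1,1) retry=(2,1,1)
13. B LOAD -> counter=4 r=(1,4,3) succ=(1,1,1) retry=(2,1,1)
14. B CAS -> counter=5 r=(1,4,3) succ=(1,2,1) retry=(2,1,1)
15. C LOAD -> counter=5 r=(1,4,5) succ=(1,2,1) retry=(2,1,1)
16. C CAS -> counter=6 r=(1,4,5) succ=(1,2,2) retry=(2,1,1)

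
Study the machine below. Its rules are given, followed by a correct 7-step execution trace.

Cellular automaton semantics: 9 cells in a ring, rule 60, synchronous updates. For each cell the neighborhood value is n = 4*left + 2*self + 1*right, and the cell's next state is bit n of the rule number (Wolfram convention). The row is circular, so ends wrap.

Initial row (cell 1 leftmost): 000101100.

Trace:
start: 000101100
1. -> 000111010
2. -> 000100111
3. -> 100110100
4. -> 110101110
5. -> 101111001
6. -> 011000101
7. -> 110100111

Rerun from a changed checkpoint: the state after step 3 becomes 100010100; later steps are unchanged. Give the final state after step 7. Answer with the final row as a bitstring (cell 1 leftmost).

state after step 3 := 100010100
4. -> 110011110
5. -> 101010001
6. -> 011111001
7. -> 110000101

110000101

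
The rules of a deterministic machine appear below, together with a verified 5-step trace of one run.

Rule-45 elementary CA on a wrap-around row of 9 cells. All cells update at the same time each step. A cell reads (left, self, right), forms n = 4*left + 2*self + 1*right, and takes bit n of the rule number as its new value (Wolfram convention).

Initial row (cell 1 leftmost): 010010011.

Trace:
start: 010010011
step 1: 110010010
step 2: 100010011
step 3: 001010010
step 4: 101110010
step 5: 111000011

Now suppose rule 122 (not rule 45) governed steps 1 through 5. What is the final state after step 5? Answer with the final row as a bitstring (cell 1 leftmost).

(re-executing steps 1..5 under rule 122; state before step 1: 010010011)
step 1: 101101111
step 2: 111111000
step 3: 100001101
step 4: 110011111
step 5: 011110000

011110000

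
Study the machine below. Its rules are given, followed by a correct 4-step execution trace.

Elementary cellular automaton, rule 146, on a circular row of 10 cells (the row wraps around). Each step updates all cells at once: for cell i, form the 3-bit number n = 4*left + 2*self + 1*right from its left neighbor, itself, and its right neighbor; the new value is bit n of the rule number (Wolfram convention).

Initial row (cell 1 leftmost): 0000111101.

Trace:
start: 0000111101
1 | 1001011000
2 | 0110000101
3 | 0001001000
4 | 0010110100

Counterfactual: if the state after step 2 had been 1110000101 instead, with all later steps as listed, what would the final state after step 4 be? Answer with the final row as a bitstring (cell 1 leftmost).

state after step 2 := 1110000101
3 | 1101001000
4 | 0000110101

0000110101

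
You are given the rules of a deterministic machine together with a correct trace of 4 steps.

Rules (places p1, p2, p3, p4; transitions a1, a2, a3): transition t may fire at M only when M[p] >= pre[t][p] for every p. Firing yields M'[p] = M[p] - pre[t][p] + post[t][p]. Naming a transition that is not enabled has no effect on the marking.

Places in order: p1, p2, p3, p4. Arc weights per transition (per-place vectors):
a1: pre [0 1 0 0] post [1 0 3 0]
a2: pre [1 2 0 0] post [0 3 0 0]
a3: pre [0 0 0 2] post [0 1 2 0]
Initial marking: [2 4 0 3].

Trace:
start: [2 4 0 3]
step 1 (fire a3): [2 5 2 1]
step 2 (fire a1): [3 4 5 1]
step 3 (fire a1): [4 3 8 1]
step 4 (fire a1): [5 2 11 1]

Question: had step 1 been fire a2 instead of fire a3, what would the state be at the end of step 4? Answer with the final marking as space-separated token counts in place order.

(re-executing from step 1 with the substitution; state before step 1: [2 4 0 3])
step 1 (fire a2): [1 5 0 3]
step 2 (fire a1): [2 4 3 3]
step 3 (fire a1): [3 3 6 3]
step 4 (fire a1): [4 2 9 3]

4 2 9 3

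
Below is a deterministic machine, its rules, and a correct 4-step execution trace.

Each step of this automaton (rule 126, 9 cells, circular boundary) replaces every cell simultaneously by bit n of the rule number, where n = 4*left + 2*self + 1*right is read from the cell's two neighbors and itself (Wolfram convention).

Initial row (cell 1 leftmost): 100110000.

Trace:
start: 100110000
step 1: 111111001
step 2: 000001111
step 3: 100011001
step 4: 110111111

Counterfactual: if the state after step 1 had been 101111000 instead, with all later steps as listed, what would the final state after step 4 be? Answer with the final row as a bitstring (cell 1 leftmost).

111000001

state after step 1 := 101111000
step 2: 111001101
step 3: 001111111
step 4: 111000001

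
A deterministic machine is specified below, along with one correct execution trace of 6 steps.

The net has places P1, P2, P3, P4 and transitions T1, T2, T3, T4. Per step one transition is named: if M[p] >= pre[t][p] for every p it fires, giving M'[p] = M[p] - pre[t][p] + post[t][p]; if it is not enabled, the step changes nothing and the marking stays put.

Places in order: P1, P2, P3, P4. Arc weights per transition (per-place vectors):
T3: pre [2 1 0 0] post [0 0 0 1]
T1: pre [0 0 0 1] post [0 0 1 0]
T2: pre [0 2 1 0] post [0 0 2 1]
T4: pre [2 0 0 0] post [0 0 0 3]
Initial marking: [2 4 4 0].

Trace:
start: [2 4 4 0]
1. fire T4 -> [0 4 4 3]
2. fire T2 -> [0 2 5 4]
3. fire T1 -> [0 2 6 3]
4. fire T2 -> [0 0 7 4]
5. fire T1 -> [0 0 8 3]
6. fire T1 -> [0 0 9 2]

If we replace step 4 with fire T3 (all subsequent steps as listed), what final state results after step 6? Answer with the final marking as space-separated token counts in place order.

0 2 8 1

(re-executing from step 4 with the substitution; state before step 4: [0 2 6 3])
4. fire T3 -> [0 2 6 3]
5. fire T1 -> [0 2 7 2]
6. fire T1 -> [0 2 8 1]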